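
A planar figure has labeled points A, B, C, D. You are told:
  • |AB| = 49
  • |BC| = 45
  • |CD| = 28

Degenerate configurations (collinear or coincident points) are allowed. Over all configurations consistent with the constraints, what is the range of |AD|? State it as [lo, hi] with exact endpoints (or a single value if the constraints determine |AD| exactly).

|AD| ∈ [0, 122]  (≈ [0.0000, 122.0000])

|AB| ∈ {49}
|BC| ∈ {45}
|CD| ∈ {28}
|AC| ∈ [4, 94]
|BD| ∈ [17, 73]
|AD| ∈ [0, 122]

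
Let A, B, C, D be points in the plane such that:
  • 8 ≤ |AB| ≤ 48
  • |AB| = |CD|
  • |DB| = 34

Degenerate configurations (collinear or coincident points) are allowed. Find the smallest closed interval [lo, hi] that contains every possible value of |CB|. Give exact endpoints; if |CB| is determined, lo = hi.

|AB| ∈ [8, 48]
|BD| ∈ {34}
|CD| ∈ [8, 48]
|AD| ∈ [0, 82]
|BC| ∈ [0, 82]
|AC| ∈ [0, 130]

|CB| ∈ [0, 82]  (≈ [0.0000, 82.0000])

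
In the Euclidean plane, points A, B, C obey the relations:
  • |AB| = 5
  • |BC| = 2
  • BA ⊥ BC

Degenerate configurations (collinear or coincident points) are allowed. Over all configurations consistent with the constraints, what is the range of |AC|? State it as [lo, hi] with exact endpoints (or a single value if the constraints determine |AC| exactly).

|AC| = √(29)  (≈ 5.3852)

|AB| ∈ {5}
|BC| ∈ {2}
|AC| ∈ {√(29)}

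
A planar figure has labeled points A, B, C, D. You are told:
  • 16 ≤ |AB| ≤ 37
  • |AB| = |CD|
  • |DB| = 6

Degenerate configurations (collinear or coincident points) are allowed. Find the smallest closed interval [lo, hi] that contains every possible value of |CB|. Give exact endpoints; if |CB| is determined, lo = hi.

|CB| ∈ [10, 43]  (≈ [10.0000, 43.0000])

|AB| ∈ [16, 37]
|BD| ∈ {6}
|CD| ∈ [16, 37]
|AD| ∈ [10, 43]
|BC| ∈ [10, 43]
|AC| ∈ [0, 80]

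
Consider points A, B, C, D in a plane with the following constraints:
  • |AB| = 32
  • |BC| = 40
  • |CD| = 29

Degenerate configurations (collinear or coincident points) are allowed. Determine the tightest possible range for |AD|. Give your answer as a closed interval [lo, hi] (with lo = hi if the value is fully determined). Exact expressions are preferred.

|AB| ∈ {32}
|BC| ∈ {40}
|CD| ∈ {29}
|AC| ∈ [8, 72]
|BD| ∈ [11, 69]
|AD| ∈ [0, 101]

|AD| ∈ [0, 101]  (≈ [0.0000, 101.0000])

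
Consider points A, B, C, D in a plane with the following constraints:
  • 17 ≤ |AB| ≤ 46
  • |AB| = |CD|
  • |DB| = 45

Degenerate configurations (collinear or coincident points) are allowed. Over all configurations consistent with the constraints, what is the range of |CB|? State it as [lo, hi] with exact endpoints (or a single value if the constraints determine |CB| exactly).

|AB| ∈ [17, 46]
|BD| ∈ {45}
|CD| ∈ [17, 46]
|AD| ∈ [0, 91]
|BC| ∈ [0, 91]
|AC| ∈ [0, 137]

|CB| ∈ [0, 91]  (≈ [0.0000, 91.0000])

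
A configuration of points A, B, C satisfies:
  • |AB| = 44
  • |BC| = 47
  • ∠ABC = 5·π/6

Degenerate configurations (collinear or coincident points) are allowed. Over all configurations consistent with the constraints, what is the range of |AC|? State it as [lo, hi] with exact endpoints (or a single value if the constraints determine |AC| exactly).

|AC| = √(2068·√(3) + 4145)  (≈ 87.9027)

|AB| ∈ {44}
|BC| ∈ {47}
|AC| ∈ {√(2068·√(3) + 4145)}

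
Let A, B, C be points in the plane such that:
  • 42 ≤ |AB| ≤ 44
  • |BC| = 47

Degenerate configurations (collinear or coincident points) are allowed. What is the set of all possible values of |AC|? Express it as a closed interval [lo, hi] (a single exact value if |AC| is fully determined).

|AC| ∈ [3, 91]  (≈ [3.0000, 91.0000])

|AB| ∈ [42, 44]
|BC| ∈ {47}
|AC| ∈ [3, 91]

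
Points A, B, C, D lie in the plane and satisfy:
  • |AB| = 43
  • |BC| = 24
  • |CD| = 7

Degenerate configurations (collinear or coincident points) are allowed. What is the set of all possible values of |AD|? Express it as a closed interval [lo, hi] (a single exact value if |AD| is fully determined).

|AD| ∈ [12, 74]  (≈ [12.0000, 74.0000])

|AB| ∈ {43}
|BC| ∈ {24}
|CD| ∈ {7}
|AC| ∈ [19, 67]
|BD| ∈ [17, 31]
|AD| ∈ [12, 74]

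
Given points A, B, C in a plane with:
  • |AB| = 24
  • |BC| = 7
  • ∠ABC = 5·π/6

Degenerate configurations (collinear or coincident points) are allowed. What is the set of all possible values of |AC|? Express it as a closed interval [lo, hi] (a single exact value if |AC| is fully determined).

|AC| = √(168·√(3) + 625)  (≈ 30.2652)

|AB| ∈ {24}
|BC| ∈ {7}
|AC| ∈ {√(168·√(3) + 625)}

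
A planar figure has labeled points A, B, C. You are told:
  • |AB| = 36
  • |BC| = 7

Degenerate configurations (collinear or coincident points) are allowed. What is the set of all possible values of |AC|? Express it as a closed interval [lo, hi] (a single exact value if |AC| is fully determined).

|AB| ∈ {36}
|BC| ∈ {7}
|AC| ∈ [29, 43]

|AC| ∈ [29, 43]  (≈ [29.0000, 43.0000])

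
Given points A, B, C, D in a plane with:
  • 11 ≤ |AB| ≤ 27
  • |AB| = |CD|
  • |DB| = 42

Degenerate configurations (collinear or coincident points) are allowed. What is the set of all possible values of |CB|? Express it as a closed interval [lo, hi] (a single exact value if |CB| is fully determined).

|CB| ∈ [15, 69]  (≈ [15.0000, 69.0000])

|AB| ∈ [11, 27]
|BD| ∈ {42}
|CD| ∈ [11, 27]
|AD| ∈ [15, 69]
|BC| ∈ [15, 69]
|AC| ∈ [0, 96]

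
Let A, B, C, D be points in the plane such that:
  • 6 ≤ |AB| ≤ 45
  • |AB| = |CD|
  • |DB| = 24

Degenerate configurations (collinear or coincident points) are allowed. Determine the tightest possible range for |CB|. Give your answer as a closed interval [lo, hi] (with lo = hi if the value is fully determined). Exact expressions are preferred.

|AB| ∈ [6, 45]
|BD| ∈ {24}
|CD| ∈ [6, 45]
|AD| ∈ [0, 69]
|BC| ∈ [0, 69]
|AC| ∈ [0, 114]

|CB| ∈ [0, 69]  (≈ [0.0000, 69.0000])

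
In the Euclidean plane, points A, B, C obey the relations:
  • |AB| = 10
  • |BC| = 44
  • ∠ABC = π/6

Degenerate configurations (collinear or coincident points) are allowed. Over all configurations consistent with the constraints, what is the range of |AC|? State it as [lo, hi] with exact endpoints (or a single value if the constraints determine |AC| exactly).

|AC| = 2·√(509 - 110·√(3))  (≈ 35.6917)

|AB| ∈ {10}
|BC| ∈ {44}
|AC| ∈ {2·√(509 - 110·√(3))}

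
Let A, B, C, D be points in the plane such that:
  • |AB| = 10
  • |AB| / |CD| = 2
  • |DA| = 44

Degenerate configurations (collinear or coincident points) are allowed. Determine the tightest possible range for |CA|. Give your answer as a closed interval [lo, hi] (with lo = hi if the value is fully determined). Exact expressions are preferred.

|AB| ∈ {10}
|AD| ∈ {44}
|CD| ∈ {5}
|BD| ∈ [34, 54]
|AC| ∈ [39, 49]
|BC| ∈ [29, 59]

|CA| ∈ [39, 49]  (≈ [39.0000, 49.0000])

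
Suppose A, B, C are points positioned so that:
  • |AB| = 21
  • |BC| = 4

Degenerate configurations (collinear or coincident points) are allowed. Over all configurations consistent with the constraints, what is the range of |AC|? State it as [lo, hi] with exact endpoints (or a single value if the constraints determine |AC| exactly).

|AB| ∈ {21}
|BC| ∈ {4}
|AC| ∈ [17, 25]

|AC| ∈ [17, 25]  (≈ [17.0000, 25.0000])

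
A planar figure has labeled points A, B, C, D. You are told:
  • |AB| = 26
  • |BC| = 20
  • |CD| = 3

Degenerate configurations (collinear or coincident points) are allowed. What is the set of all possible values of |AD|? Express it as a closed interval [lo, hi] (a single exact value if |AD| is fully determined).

|AD| ∈ [3, 49]  (≈ [3.0000, 49.0000])

|AB| ∈ {26}
|BC| ∈ {20}
|CD| ∈ {3}
|AC| ∈ [6, 46]
|BD| ∈ [17, 23]
|AD| ∈ [3, 49]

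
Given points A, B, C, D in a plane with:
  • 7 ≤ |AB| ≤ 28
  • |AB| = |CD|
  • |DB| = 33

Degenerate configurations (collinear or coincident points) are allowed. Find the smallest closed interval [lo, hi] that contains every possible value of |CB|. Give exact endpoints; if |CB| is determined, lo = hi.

|CB| ∈ [5, 61]  (≈ [5.0000, 61.0000])

|AB| ∈ [7, 28]
|BD| ∈ {33}
|CD| ∈ [7, 28]
|AD| ∈ [5, 61]
|BC| ∈ [5, 61]
|AC| ∈ [0, 89]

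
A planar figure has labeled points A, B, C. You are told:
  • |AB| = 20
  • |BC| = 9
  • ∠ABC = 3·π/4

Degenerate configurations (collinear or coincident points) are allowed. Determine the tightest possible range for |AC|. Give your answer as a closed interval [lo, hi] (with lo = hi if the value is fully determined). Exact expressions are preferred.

|AC| = √(180·√(2) + 481)  (≈ 27.1212)

|AB| ∈ {20}
|BC| ∈ {9}
|AC| ∈ {√(180·√(2) + 481)}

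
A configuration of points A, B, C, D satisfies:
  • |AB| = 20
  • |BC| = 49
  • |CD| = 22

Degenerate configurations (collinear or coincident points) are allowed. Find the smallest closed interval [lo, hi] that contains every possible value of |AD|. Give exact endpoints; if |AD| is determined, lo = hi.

|AD| ∈ [7, 91]  (≈ [7.0000, 91.0000])

|AB| ∈ {20}
|BC| ∈ {49}
|CD| ∈ {22}
|AC| ∈ [29, 69]
|BD| ∈ [27, 71]
|AD| ∈ [7, 91]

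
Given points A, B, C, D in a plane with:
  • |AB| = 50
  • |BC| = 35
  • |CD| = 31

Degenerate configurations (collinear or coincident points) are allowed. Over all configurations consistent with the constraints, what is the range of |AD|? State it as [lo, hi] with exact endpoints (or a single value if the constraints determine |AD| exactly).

|AD| ∈ [0, 116]  (≈ [0.0000, 116.0000])

|AB| ∈ {50}
|BC| ∈ {35}
|CD| ∈ {31}
|AC| ∈ [15, 85]
|BD| ∈ [4, 66]
|AD| ∈ [0, 116]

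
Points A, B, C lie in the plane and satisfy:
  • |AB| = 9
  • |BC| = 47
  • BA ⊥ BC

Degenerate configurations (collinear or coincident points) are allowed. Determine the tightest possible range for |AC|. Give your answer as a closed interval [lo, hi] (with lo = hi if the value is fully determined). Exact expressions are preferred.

|AC| = √(2290)  (≈ 47.8539)

|AB| ∈ {9}
|BC| ∈ {47}
|AC| ∈ {√(2290)}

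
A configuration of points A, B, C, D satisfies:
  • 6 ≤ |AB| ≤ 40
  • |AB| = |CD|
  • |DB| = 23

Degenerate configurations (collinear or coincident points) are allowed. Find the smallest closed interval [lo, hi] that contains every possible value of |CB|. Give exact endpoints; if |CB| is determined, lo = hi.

|CB| ∈ [0, 63]  (≈ [0.0000, 63.0000])

|AB| ∈ [6, 40]
|BD| ∈ {23}
|CD| ∈ [6, 40]
|AD| ∈ [0, 63]
|BC| ∈ [0, 63]
|AC| ∈ [0, 103]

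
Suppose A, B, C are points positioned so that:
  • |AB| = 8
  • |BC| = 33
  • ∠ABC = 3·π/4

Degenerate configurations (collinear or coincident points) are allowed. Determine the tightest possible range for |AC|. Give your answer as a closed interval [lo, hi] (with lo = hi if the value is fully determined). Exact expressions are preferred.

|AC| = √(264·√(2) + 1153)  (≈ 39.0686)

|AB| ∈ {8}
|BC| ∈ {33}
|AC| ∈ {√(264·√(2) + 1153)}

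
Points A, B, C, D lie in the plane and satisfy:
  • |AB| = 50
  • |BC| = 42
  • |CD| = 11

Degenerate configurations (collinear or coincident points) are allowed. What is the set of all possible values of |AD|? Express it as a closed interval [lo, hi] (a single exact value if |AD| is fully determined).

|AD| ∈ [0, 103]  (≈ [0.0000, 103.0000])

|AB| ∈ {50}
|BC| ∈ {42}
|CD| ∈ {11}
|AC| ∈ [8, 92]
|BD| ∈ [31, 53]
|AD| ∈ [0, 103]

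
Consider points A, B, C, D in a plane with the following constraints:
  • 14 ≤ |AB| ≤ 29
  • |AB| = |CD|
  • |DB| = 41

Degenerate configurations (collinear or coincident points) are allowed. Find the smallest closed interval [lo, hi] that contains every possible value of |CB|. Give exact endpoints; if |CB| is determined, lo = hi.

|AB| ∈ [14, 29]
|BD| ∈ {41}
|CD| ∈ [14, 29]
|AD| ∈ [12, 70]
|BC| ∈ [12, 70]
|AC| ∈ [0, 99]

|CB| ∈ [12, 70]  (≈ [12.0000, 70.0000])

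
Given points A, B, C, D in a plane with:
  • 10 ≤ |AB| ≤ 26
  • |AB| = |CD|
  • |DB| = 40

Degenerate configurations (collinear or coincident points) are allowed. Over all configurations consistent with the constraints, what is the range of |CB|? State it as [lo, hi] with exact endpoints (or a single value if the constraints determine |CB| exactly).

|CB| ∈ [14, 66]  (≈ [14.0000, 66.0000])

|AB| ∈ [10, 26]
|BD| ∈ {40}
|CD| ∈ [10, 26]
|AD| ∈ [14, 66]
|BC| ∈ [14, 66]
|AC| ∈ [0, 92]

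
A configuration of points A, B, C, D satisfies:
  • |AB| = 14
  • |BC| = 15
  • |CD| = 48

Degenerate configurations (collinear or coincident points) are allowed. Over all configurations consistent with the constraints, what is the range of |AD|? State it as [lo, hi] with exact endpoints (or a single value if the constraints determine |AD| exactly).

|AB| ∈ {14}
|BC| ∈ {15}
|CD| ∈ {48}
|AC| ∈ [1, 29]
|BD| ∈ [33, 63]
|AD| ∈ [19, 77]

|AD| ∈ [19, 77]  (≈ [19.0000, 77.0000])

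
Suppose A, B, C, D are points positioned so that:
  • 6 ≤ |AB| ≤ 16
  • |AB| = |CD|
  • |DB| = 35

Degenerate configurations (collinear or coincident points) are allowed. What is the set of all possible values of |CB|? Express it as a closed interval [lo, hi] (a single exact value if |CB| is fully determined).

|AB| ∈ [6, 16]
|BD| ∈ {35}
|CD| ∈ [6, 16]
|AD| ∈ [19, 51]
|BC| ∈ [19, 51]
|AC| ∈ [3, 67]

|CB| ∈ [19, 51]  (≈ [19.0000, 51.0000])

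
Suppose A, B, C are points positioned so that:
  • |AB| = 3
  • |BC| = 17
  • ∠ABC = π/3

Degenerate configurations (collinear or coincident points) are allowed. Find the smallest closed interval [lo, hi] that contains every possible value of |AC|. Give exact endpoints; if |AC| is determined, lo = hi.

|AB| ∈ {3}
|BC| ∈ {17}
|AC| ∈ {√(247)}

|AC| = √(247)  (≈ 15.7162)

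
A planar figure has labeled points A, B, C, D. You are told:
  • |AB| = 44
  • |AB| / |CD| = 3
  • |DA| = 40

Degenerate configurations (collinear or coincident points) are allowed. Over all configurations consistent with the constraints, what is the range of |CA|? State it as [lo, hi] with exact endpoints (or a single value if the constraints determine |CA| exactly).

|CA| ∈ [76/3, 164/3]  (≈ [25.3333, 54.6667])

|AB| ∈ {44}
|AD| ∈ {40}
|CD| ∈ {44/3}
|BD| ∈ [4, 84]
|AC| ∈ [76/3, 164/3]
|BC| ∈ [0, 296/3]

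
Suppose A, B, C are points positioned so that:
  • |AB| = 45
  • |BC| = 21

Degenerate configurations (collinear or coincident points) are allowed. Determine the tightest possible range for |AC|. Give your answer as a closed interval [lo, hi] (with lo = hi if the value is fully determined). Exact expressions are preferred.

|AB| ∈ {45}
|BC| ∈ {21}
|AC| ∈ [24, 66]

|AC| ∈ [24, 66]  (≈ [24.0000, 66.0000])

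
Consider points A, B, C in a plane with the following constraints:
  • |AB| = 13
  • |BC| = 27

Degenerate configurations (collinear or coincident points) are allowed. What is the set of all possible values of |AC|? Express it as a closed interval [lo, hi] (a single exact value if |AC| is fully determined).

|AB| ∈ {13}
|BC| ∈ {27}
|AC| ∈ [14, 40]

|AC| ∈ [14, 40]  (≈ [14.0000, 40.0000])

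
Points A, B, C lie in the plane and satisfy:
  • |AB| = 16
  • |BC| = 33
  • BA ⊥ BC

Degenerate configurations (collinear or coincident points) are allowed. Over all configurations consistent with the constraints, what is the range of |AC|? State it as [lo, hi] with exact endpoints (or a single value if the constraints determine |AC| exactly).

|AB| ∈ {16}
|BC| ∈ {33}
|AC| ∈ {√(1345)}

|AC| = √(1345)  (≈ 36.6742)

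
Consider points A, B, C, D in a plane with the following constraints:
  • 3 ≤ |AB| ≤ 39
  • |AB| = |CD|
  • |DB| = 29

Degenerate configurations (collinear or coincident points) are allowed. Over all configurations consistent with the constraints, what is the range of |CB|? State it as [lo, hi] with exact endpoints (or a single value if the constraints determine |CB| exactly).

|CB| ∈ [0, 68]  (≈ [0.0000, 68.0000])

|AB| ∈ [3, 39]
|BD| ∈ {29}
|CD| ∈ [3, 39]
|AD| ∈ [0, 68]
|BC| ∈ [0, 68]
|AC| ∈ [0, 107]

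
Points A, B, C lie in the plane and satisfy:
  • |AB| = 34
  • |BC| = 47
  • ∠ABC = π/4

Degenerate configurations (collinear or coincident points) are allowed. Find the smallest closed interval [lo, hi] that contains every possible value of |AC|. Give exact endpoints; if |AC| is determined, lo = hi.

|AB| ∈ {34}
|BC| ∈ {47}
|AC| ∈ {√(3365 - 1598·√(2))}

|AC| = √(3365 - 1598·√(2))  (≈ 33.2428)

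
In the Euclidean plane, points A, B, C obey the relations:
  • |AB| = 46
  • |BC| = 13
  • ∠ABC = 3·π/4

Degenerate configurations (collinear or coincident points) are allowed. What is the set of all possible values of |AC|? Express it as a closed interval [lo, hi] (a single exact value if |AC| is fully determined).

|AB| ∈ {46}
|BC| ∈ {13}
|AC| ∈ {√(598·√(2) + 2285)}

|AC| = √(598·√(2) + 2285)  (≈ 55.9527)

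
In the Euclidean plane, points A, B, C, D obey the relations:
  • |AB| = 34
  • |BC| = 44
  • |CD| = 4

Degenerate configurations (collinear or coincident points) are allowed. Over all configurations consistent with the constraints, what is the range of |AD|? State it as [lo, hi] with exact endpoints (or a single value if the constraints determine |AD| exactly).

|AD| ∈ [6, 82]  (≈ [6.0000, 82.0000])

|AB| ∈ {34}
|BC| ∈ {44}
|CD| ∈ {4}
|AC| ∈ [10, 78]
|BD| ∈ [40, 48]
|AD| ∈ [6, 82]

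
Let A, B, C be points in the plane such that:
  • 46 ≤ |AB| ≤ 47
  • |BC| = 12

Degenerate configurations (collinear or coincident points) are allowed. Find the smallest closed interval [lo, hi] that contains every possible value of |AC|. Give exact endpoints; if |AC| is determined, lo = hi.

|AB| ∈ [46, 47]
|BC| ∈ {12}
|AC| ∈ [34, 59]

|AC| ∈ [34, 59]  (≈ [34.0000, 59.0000])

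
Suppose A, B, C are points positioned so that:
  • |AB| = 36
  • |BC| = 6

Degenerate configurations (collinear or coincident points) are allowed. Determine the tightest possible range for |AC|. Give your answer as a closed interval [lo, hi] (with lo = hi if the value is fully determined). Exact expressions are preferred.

|AC| ∈ [30, 42]  (≈ [30.0000, 42.0000])

|AB| ∈ {36}
|BC| ∈ {6}
|AC| ∈ [30, 42]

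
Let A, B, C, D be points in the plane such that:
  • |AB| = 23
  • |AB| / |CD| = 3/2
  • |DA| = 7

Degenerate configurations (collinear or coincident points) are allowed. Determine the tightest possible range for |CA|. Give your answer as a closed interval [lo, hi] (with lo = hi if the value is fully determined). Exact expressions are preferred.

|AB| ∈ {23}
|AD| ∈ {7}
|CD| ∈ {46/3}
|BD| ∈ [16, 30]
|AC| ∈ [25/3, 67/3]
|BC| ∈ [2/3, 136/3]

|CA| ∈ [25/3, 67/3]  (≈ [8.3333, 22.3333])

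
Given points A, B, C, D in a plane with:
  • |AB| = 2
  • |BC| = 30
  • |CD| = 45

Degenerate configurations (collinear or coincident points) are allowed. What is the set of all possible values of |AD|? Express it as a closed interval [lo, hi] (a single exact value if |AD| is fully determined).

|AB| ∈ {2}
|BC| ∈ {30}
|CD| ∈ {45}
|AC| ∈ [28, 32]
|BD| ∈ [15, 75]
|AD| ∈ [13, 77]

|AD| ∈ [13, 77]  (≈ [13.0000, 77.0000])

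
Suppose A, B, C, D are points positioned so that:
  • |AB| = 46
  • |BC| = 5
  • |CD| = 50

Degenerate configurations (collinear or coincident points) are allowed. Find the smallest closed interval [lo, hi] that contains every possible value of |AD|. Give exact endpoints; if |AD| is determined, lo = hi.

|AD| ∈ [0, 101]  (≈ [0.0000, 101.0000])

|AB| ∈ {46}
|BC| ∈ {5}
|CD| ∈ {50}
|AC| ∈ [41, 51]
|BD| ∈ [45, 55]
|AD| ∈ [0, 101]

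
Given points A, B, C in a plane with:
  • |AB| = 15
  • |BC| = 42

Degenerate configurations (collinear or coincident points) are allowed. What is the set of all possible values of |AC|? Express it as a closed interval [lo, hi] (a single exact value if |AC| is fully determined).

|AB| ∈ {15}
|BC| ∈ {42}
|AC| ∈ [27, 57]

|AC| ∈ [27, 57]  (≈ [27.0000, 57.0000])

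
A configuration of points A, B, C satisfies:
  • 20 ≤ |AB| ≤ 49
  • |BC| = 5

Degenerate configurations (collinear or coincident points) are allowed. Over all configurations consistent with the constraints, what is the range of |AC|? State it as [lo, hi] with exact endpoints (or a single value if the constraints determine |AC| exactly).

|AB| ∈ [20, 49]
|BC| ∈ {5}
|AC| ∈ [15, 54]

|AC| ∈ [15, 54]  (≈ [15.0000, 54.0000])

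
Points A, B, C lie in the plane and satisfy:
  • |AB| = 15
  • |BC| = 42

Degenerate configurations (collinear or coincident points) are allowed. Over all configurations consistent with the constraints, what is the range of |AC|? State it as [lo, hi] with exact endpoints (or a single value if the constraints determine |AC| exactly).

|AB| ∈ {15}
|BC| ∈ {42}
|AC| ∈ [27, 57]

|AC| ∈ [27, 57]  (≈ [27.0000, 57.0000])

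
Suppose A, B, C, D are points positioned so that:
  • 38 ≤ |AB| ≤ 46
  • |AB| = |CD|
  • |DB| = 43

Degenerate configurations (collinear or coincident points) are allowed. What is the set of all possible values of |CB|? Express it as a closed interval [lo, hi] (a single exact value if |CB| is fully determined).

|CB| ∈ [0, 89]  (≈ [0.0000, 89.0000])

|AB| ∈ [38, 46]
|BD| ∈ {43}
|CD| ∈ [38, 46]
|AD| ∈ [0, 89]
|BC| ∈ [0, 89]
|AC| ∈ [0, 135]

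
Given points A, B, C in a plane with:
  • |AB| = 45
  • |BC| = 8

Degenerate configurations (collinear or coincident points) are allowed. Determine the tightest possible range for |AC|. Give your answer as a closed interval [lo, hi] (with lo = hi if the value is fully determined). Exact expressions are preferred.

|AC| ∈ [37, 53]  (≈ [37.0000, 53.0000])

|AB| ∈ {45}
|BC| ∈ {8}
|AC| ∈ [37, 53]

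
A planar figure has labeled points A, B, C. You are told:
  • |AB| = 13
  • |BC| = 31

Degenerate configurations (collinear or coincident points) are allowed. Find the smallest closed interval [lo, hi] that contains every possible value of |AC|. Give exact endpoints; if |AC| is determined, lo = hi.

|AC| ∈ [18, 44]  (≈ [18.0000, 44.0000])

|AB| ∈ {13}
|BC| ∈ {31}
|AC| ∈ [18, 44]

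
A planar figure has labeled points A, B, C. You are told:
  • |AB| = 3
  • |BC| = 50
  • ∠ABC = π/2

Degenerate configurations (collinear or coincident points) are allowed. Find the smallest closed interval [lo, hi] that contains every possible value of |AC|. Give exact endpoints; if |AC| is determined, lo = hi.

|AB| ∈ {3}
|BC| ∈ {50}
|AC| ∈ {√(2509)}

|AC| = √(2509)  (≈ 50.0899)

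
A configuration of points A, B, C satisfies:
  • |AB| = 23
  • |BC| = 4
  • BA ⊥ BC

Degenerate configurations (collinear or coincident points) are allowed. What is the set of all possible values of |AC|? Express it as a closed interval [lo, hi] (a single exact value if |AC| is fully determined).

|AC| = √(545)  (≈ 23.3452)

|AB| ∈ {23}
|BC| ∈ {4}
|AC| ∈ {√(545)}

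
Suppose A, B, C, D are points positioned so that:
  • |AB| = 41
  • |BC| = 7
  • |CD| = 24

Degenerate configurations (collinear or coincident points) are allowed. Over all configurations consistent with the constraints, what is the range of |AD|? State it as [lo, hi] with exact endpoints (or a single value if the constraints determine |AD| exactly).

|AD| ∈ [10, 72]  (≈ [10.0000, 72.0000])

|AB| ∈ {41}
|BC| ∈ {7}
|CD| ∈ {24}
|AC| ∈ [34, 48]
|BD| ∈ [17, 31]
|AD| ∈ [10, 72]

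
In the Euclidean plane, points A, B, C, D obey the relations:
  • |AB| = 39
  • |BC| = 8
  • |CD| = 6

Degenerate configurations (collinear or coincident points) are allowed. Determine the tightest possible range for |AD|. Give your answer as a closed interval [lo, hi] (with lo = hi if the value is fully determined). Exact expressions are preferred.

|AB| ∈ {39}
|BC| ∈ {8}
|CD| ∈ {6}
|AC| ∈ [31, 47]
|BD| ∈ [2, 14]
|AD| ∈ [25, 53]

|AD| ∈ [25, 53]  (≈ [25.0000, 53.0000])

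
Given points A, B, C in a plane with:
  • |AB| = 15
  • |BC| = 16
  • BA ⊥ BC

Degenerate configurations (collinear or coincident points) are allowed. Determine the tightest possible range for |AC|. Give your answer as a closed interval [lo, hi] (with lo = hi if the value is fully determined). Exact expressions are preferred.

|AB| ∈ {15}
|BC| ∈ {16}
|AC| ∈ {√(481)}

|AC| = √(481)  (≈ 21.9317)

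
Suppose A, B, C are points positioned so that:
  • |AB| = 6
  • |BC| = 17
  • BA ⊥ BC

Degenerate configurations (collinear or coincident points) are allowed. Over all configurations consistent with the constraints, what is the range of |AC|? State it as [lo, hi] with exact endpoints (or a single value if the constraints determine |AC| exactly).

|AB| ∈ {6}
|BC| ∈ {17}
|AC| ∈ {5·√(13)}

|AC| = 5·√(13)  (≈ 18.0278)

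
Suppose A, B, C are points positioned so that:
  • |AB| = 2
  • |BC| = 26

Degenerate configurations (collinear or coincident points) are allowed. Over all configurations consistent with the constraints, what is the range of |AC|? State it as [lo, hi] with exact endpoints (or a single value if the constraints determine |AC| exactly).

|AB| ∈ {2}
|BC| ∈ {26}
|AC| ∈ [24, 28]

|AC| ∈ [24, 28]  (≈ [24.0000, 28.0000])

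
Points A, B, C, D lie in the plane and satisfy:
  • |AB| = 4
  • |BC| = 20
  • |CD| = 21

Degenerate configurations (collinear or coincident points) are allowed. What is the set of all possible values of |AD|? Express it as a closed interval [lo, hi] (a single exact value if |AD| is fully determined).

|AD| ∈ [0, 45]  (≈ [0.0000, 45.0000])

|AB| ∈ {4}
|BC| ∈ {20}
|CD| ∈ {21}
|AC| ∈ [16, 24]
|BD| ∈ [1, 41]
|AD| ∈ [0, 45]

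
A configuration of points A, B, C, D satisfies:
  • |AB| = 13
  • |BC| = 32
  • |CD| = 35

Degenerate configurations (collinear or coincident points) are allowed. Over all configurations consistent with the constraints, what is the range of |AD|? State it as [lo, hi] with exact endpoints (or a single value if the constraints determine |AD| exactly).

|AB| ∈ {13}
|BC| ∈ {32}
|CD| ∈ {35}
|AC| ∈ [19, 45]
|BD| ∈ [3, 67]
|AD| ∈ [0, 80]

|AD| ∈ [0, 80]  (≈ [0.0000, 80.0000])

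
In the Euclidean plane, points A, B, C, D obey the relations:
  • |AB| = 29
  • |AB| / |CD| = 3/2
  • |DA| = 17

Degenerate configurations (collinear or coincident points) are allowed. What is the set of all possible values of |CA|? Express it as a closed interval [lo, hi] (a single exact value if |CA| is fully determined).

|AB| ∈ {29}
|AD| ∈ {17}
|CD| ∈ {58/3}
|BD| ∈ [12, 46]
|AC| ∈ [7/3, 109/3]
|BC| ∈ [0, 196/3]

|CA| ∈ [7/3, 109/3]  (≈ [2.3333, 36.3333])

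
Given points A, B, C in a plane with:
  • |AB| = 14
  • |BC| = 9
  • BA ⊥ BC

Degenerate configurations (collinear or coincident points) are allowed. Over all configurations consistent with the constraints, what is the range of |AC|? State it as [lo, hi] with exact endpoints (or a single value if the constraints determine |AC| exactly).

|AC| = √(277)  (≈ 16.6433)

|AB| ∈ {14}
|BC| ∈ {9}
|AC| ∈ {√(277)}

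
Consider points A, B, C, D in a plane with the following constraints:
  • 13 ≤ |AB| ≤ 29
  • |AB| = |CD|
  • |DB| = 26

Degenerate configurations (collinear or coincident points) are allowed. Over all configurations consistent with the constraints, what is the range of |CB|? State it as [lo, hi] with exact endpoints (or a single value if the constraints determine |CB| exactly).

|CB| ∈ [0, 55]  (≈ [0.0000, 55.0000])

|AB| ∈ [13, 29]
|BD| ∈ {26}
|CD| ∈ [13, 29]
|AD| ∈ [0, 55]
|BC| ∈ [0, 55]
|AC| ∈ [0, 84]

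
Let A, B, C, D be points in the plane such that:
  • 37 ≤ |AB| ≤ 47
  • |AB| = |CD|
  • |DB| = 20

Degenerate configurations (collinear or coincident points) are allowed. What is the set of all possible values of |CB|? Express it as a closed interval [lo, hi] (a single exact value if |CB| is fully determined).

|CB| ∈ [17, 67]  (≈ [17.0000, 67.0000])

|AB| ∈ [37, 47]
|BD| ∈ {20}
|CD| ∈ [37, 47]
|AD| ∈ [17, 67]
|BC| ∈ [17, 67]
|AC| ∈ [0, 114]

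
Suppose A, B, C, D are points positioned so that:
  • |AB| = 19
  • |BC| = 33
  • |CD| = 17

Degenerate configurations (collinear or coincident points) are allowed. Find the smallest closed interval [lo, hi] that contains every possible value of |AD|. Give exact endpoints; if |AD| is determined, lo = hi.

|AB| ∈ {19}
|BC| ∈ {33}
|CD| ∈ {17}
|AC| ∈ [14, 52]
|BD| ∈ [16, 50]
|AD| ∈ [0, 69]

|AD| ∈ [0, 69]  (≈ [0.0000, 69.0000])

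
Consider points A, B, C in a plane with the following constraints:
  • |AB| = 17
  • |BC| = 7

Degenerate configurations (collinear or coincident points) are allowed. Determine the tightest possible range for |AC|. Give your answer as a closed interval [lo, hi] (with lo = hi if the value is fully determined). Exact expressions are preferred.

|AC| ∈ [10, 24]  (≈ [10.0000, 24.0000])

|AB| ∈ {17}
|BC| ∈ {7}
|AC| ∈ [10, 24]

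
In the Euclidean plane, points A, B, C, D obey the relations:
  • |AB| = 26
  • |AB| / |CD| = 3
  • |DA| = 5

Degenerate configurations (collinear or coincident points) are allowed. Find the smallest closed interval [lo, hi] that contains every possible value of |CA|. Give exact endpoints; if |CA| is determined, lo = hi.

|AB| ∈ {26}
|AD| ∈ {5}
|CD| ∈ {26/3}
|BD| ∈ [21, 31]
|AC| ∈ [11/3, 41/3]
|BC| ∈ [37/3, 119/3]

|CA| ∈ [11/3, 41/3]  (≈ [3.6667, 13.6667])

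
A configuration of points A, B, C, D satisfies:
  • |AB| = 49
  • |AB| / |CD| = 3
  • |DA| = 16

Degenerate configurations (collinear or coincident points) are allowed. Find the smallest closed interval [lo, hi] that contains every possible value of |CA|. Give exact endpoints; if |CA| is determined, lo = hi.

|CA| ∈ [1/3, 97/3]  (≈ [0.3333, 32.3333])

|AB| ∈ {49}
|AD| ∈ {16}
|CD| ∈ {49/3}
|BD| ∈ [33, 65]
|AC| ∈ [1/3, 97/3]
|BC| ∈ [50/3, 244/3]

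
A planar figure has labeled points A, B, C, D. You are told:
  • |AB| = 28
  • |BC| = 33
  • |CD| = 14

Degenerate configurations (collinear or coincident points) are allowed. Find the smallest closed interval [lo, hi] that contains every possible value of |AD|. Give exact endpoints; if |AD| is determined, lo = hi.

|AB| ∈ {28}
|BC| ∈ {33}
|CD| ∈ {14}
|AC| ∈ [5, 61]
|BD| ∈ [19, 47]
|AD| ∈ [0, 75]

|AD| ∈ [0, 75]  (≈ [0.0000, 75.0000])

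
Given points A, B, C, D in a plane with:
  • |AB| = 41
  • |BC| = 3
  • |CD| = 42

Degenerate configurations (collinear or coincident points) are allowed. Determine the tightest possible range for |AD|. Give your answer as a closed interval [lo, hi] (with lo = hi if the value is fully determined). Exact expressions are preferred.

|AD| ∈ [0, 86]  (≈ [0.0000, 86.0000])

|AB| ∈ {41}
|BC| ∈ {3}
|CD| ∈ {42}
|AC| ∈ [38, 44]
|BD| ∈ [39, 45]
|AD| ∈ [0, 86]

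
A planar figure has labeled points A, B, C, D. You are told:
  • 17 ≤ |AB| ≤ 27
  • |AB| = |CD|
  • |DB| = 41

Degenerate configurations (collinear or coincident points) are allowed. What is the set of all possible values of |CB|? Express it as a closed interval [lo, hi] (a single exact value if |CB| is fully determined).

|CB| ∈ [14, 68]  (≈ [14.0000, 68.0000])

|AB| ∈ [17, 27]
|BD| ∈ {41}
|CD| ∈ [17, 27]
|AD| ∈ [14, 68]
|BC| ∈ [14, 68]
|AC| ∈ [0, 95]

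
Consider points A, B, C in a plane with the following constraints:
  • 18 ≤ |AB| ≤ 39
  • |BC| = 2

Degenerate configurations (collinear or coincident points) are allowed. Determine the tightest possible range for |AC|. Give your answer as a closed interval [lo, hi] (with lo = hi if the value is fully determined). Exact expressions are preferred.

|AB| ∈ [18, 39]
|BC| ∈ {2}
|AC| ∈ [16, 41]

|AC| ∈ [16, 41]  (≈ [16.0000, 41.0000])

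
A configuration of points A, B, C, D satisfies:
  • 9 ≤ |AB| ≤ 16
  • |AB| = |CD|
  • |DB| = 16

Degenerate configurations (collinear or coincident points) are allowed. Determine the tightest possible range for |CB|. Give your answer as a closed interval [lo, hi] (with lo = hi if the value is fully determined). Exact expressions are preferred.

|CB| ∈ [0, 32]  (≈ [0.0000, 32.0000])

|AB| ∈ [9, 16]
|BD| ∈ {16}
|CD| ∈ [9, 16]
|AD| ∈ [0, 32]
|BC| ∈ [0, 32]
|AC| ∈ [0, 48]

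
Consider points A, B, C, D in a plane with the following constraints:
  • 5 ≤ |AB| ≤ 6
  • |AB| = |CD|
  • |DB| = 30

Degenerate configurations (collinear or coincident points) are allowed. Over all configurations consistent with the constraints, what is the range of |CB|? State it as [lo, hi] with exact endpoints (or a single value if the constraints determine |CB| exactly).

|AB| ∈ [5, 6]
|BD| ∈ {30}
|CD| ∈ [5, 6]
|AD| ∈ [24, 36]
|BC| ∈ [24, 36]
|AC| ∈ [18, 42]

|CB| ∈ [24, 36]  (≈ [24.0000, 36.0000])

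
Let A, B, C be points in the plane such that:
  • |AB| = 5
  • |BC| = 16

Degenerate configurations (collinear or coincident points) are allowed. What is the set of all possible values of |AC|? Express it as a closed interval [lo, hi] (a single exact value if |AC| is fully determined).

|AC| ∈ [11, 21]  (≈ [11.0000, 21.0000])

|AB| ∈ {5}
|BC| ∈ {16}
|AC| ∈ [11, 21]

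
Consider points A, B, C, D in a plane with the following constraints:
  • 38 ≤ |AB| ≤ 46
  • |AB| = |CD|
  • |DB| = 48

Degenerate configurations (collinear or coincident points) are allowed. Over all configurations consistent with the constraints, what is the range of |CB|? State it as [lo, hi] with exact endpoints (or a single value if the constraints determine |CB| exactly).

|CB| ∈ [2, 94]  (≈ [2.0000, 94.0000])

|AB| ∈ [38, 46]
|BD| ∈ {48}
|CD| ∈ [38, 46]
|AD| ∈ [2, 94]
|BC| ∈ [2, 94]
|AC| ∈ [0, 140]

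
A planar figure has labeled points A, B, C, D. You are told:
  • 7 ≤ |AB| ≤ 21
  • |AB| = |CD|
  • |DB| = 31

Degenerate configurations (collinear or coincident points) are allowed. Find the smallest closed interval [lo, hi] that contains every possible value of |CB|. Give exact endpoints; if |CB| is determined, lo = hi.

|CB| ∈ [10, 52]  (≈ [10.0000, 52.0000])

|AB| ∈ [7, 21]
|BD| ∈ {31}
|CD| ∈ [7, 21]
|AD| ∈ [10, 52]
|BC| ∈ [10, 52]
|AC| ∈ [0, 73]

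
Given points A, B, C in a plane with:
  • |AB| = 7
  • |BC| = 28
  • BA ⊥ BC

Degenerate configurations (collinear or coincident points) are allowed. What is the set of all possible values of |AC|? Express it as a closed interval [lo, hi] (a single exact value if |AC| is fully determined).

|AC| = 7·√(17)  (≈ 28.8617)

|AB| ∈ {7}
|BC| ∈ {28}
|AC| ∈ {7·√(17)}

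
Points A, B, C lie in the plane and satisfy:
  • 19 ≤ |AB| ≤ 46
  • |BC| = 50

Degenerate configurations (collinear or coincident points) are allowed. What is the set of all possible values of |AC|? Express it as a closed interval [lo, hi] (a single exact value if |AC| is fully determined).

|AB| ∈ [19, 46]
|BC| ∈ {50}
|AC| ∈ [4, 96]

|AC| ∈ [4, 96]  (≈ [4.0000, 96.0000])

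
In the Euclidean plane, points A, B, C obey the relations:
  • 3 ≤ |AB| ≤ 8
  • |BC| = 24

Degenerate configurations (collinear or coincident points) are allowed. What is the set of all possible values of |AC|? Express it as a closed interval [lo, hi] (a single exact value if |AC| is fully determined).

|AB| ∈ [3, 8]
|BC| ∈ {24}
|AC| ∈ [16, 32]

|AC| ∈ [16, 32]  (≈ [16.0000, 32.0000])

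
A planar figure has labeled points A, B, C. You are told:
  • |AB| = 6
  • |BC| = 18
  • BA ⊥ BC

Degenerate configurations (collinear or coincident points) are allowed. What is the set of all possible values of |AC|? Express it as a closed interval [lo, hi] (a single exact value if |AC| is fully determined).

|AC| = 6·√(10)  (≈ 18.9737)

|AB| ∈ {6}
|BC| ∈ {18}
|AC| ∈ {6·√(10)}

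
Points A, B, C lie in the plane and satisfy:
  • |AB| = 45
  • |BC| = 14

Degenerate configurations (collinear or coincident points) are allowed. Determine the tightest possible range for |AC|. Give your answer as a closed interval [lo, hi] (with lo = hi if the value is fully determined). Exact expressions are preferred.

|AC| ∈ [31, 59]  (≈ [31.0000, 59.0000])

|AB| ∈ {45}
|BC| ∈ {14}
|AC| ∈ [31, 59]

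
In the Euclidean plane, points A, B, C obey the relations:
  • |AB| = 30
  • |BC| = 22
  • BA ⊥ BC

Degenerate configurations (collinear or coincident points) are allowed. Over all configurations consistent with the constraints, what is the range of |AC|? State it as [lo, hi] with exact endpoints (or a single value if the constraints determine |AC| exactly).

|AC| = 2·√(346)  (≈ 37.2022)

|AB| ∈ {30}
|BC| ∈ {22}
|AC| ∈ {2·√(346)}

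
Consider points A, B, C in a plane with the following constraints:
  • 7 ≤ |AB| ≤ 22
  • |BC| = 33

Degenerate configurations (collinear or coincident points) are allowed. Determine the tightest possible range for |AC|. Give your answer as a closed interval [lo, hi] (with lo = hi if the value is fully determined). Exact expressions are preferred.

|AB| ∈ [7, 22]
|BC| ∈ {33}
|AC| ∈ [11, 55]

|AC| ∈ [11, 55]  (≈ [11.0000, 55.0000])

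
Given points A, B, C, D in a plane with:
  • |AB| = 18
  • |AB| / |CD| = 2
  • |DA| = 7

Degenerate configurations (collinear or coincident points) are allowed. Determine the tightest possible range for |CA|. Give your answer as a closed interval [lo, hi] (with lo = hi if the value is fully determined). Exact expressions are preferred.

|CA| ∈ [2, 16]  (≈ [2.0000, 16.0000])

|AB| ∈ {18}
|AD| ∈ {7}
|CD| ∈ {9}
|BD| ∈ [11, 25]
|AC| ∈ [2, 16]
|BC| ∈ [2, 34]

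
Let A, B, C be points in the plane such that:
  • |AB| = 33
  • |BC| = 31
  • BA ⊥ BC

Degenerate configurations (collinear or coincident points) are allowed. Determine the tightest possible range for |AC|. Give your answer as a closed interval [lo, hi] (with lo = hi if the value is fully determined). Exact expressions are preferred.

|AC| = 5·√(82)  (≈ 45.2769)

|AB| ∈ {33}
|BC| ∈ {31}
|AC| ∈ {5·√(82)}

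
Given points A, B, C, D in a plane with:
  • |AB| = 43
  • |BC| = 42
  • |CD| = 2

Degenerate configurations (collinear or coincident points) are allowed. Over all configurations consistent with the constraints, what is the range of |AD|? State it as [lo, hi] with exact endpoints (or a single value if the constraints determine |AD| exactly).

|AB| ∈ {43}
|BC| ∈ {42}
|CD| ∈ {2}
|AC| ∈ [1, 85]
|BD| ∈ [40, 44]
|AD| ∈ [0, 87]

|AD| ∈ [0, 87]  (≈ [0.0000, 87.0000])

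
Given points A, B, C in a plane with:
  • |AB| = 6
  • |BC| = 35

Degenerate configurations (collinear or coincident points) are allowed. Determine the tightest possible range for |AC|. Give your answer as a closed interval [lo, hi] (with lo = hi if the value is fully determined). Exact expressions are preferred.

|AC| ∈ [29, 41]  (≈ [29.0000, 41.0000])

|AB| ∈ {6}
|BC| ∈ {35}
|AC| ∈ [29, 41]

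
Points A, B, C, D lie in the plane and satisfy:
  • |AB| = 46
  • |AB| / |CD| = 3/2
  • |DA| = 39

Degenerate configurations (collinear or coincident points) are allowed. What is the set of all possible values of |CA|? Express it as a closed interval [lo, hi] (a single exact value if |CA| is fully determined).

|CA| ∈ [25/3, 209/3]  (≈ [8.3333, 69.6667])

|AB| ∈ {46}
|AD| ∈ {39}
|CD| ∈ {92/3}
|BD| ∈ [7, 85]
|AC| ∈ [25/3, 209/3]
|BC| ∈ [0, 347/3]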